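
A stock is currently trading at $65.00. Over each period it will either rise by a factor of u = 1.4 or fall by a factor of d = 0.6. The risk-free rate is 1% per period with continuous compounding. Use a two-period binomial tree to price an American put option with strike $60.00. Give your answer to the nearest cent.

Risk-neutral probability p = (e^0.01 − 0.6)/(1.4 − 0.6) = 0.4101/0.8000 = 0.5126
Terminal stock prices: S_uu = 127.4, S_ud = 54.6, S_dd = 23.4
Terminal payoffs (K − S): max(-67.4, 0) = 0, max(5.4, 0) = 5.4, max(36.6, 0) = 36.6
Node u (S = 91): continuation = e^(−0.01)·[0.5126·0.0000 + 0.4874·5.4000] = 2.6060; exercise value = 0.0000 ≤ continuation, so V_u = 2.6060
Node d (S = 39): continuation = e^(−0.01)·[0.5126·5.4000 + 0.4874·36.6000] = 20.4030; exercise value = 21.0000 > continuation, so V_d = 21.0000 (exercise)
Node 0 (S = 65): continuation = e^(−0.01)·[0.5126·2.6060 + 0.4874·21.0000] = 11.4568; exercise value = 0.0000 ≤ continuation, so V_0 = 11.4568

$11.46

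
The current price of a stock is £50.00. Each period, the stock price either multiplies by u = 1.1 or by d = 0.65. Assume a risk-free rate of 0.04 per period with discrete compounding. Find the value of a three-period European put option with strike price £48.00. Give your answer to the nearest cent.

£3.41

Risk-neutral probability p = (1 + 0.04 − 0.65)/(1.1 − 0.65) = 0.3900/0.4500 = 0.8667
Terminal stock prices: S_uuu = 66.55, S_uud = 39.33, S_udd = 23.24, S_ddd = 13.73
Terminal payoffs (K − S): max(-18.55, 0) = 0, max(8.675, 0) = 8.675, max(24.76, 0) = 24.76, max(34.27, 0) = 34.27
Node uu (S = 60.5): V_uu = 1/1.04·[0.8667·0.0000 + 0.1333·8.6750] = 1.1122
Node ud (S = 35.75): V_ud = 1/1.04·[0.8667·8.6750 + 0.1333·24.7625] = 10.4038
Node dd (S = 21.13): V_dd = 1/1.04·[0.8667·24.7625 + 0.1333·34.2687] = 25.0288
Node u (S = 55): V_u = 1/1.04·[0.8667·1.1122 + 0.1333·10.4038] = 2.2606
Node d (S = 32.5): V_d = 1/1.04·[0.8667·10.4038 + 0.1333·25.0288] = 11.8787
Node 0 (S = 50): V_0 = 1/1.04·[0.8667·2.2606 + 0.1333·11.8787] = 3.4068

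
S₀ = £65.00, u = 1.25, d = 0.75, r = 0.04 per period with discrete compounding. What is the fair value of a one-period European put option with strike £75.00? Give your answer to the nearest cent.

Risk-neutral probability p = (1 + 0.04 − 0.75)/(1.25 − 0.75) = 0.2900/0.5000 = 0.5800
Terminal stock prices: S_u = 81.25, S_d = 48.75
Terminal payoffs (K − S): max(-6.25, 0) = 0, max(26.25, 0) = 26.25
Node 0 (S = 65): V_0 = 1/1.04·[0.5800·0.0000 + 0.4200·26.2500] = 10.6010

£10.60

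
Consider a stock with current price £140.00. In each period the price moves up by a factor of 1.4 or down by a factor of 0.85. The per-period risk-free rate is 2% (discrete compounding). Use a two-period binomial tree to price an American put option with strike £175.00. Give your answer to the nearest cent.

Risk-neutral probability p = (1 + 0.02 − 0.85)/(1.4 − 0.85) = 0.1700/0.5500 = 0.3091
Terminal stock prices: S_uu = 274.4, S_ud = 166.6, S_dd = 101.1
Terminal payoffs (K − S): max(-99.4, 0) = 0, max(8.4, 0) = 8.4, max(73.85, 0) = 73.85
Node u (S = 196): continuation = 1/1.02·[0.3091·0.0000 + 0.6909·8.4000] = 5.6898; exercise value = 0.0000 ≤ continuation, so V_u = 5.6898
Node d (S = 119): continuation = 1/1.02·[0.3091·8.4000 + 0.6909·73.8500] = 52.5686; exercise value = 56.0000 > continuation, so V_d = 56.0000 (exercise)
Node 0 (S = 140): continuation = 1/1.02·[0.3091·5.6898 + 0.6909·56.0000] = 39.6565; exercise value = 35.0000 ≤ continuation, so V_0 = 39.6565

£39.66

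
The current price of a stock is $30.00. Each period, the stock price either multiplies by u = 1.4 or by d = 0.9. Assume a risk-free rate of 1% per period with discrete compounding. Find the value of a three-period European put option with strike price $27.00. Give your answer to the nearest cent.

Risk-neutral probability p = (1 + 0.01 − 0.9)/(1.4 − 0.9) = 0.1100/0.5000 = 0.2200
Terminal stock prices: S_uuu = 82.32, S_uud = 52.92, S_udd = 34.02, S_ddd = 21.87
Terminal payoffs (K − S): max(-55.32, 0) = 0, max(-25.92, 0) = 0, max(-7.02, 0) = 0, max(5.13, 0) = 5.13
Node uu (S = 58.8): V_uu = 1/1.01·[0.2200·0.0000 + 0.7800·0.0000] = 0.0000
Node ud (S = 37.8): V_ud = 1/1.01·[0.2200·0.0000 + 0.7800·0.0000] = 0.0000
Node dd (S = 24.3): V_dd = 1/1.01·[0.2200·0.0000 + 0.7800·5.1300] = 3.9618
Node u (S = 42): V_u = 1/1.01·[0.2200·0.0000 + 0.7800·0.0000] = 0.0000
Node d (S = 27): V_d = 1/1.01·[0.2200·0.0000 + 0.7800·3.9618] = 3.0596
Node 0 (S = 30): V_0 = 1/1.01·[0.2200·0.0000 + 0.7800·3.0596] = 2.3629

$2.36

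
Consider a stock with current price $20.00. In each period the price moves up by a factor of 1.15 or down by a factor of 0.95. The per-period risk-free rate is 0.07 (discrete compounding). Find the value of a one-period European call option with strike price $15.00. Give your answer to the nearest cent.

Risk-neutral probability p = (1 + 0.07 − 0.95)/(1.15 − 0.95) = 0.1200/0.2000 = 0.6000
Terminal stock prices: S_u = 23, S_d = 19
Terminal payoffs (S − K): max(8, 0) = 8, max(4, 0) = 4
Node 0 (S = 20): V_0 = 1/1.07·[0.6000·8.0000 + 0.4000·4.0000] = 5.9813

$5.98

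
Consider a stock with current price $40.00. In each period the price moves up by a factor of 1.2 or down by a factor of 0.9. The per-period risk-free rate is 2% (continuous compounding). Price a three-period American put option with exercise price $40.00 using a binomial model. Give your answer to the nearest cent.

$2.93

Risk-neutral probability p = (e^0.02 − 0.9)/(1.2 − 0.9) = 0.1202/0.3000 = 0.4007
Terminal stock prices: S_uuu = 69.12, S_uud = 51.84, S_udd = 38.88, S_ddd = 29.16
Terminal payoffs (K − S): max(-29.12, 0) = 0, max(-11.84, 0) = 0, max(1.12, 0) = 1.12, max(10.84, 0) = 10.84
Node uu (S = 57.6): continuation = e^(−0.02)·[0.4007·0.0000 + 0.5993·0.0000] = 0.0000; exercise value = 0.0000 ≤ continuation, so V_uu = 0.0000
Node ud (S = 43.2): continuation = e^(−0.02)·[0.4007·0.0000 + 0.5993·1.1200] = 0.6580; exercise value = 0.0000 ≤ continuation, so V_ud = 0.6580
Node dd (S = 32.4): continuation = e^(−0.02)·[0.4007·1.1200 + 0.5993·10.8400] = 6.8079; exercise value = 7.6000 > continuation, so V_dd = 7.6000 (exercise)
Node u (S = 48): continuation = e^(−0.02)·[0.4007·0.0000 + 0.5993·0.6580] = 0.3865; exercise value = 0.0000 ≤ continuation, so V_u = 0.3865
Node d (S = 36): continuation = e^(−0.02)·[0.4007·0.6580 + 0.5993·7.6000] = 4.7231; exercise value = 4.0000 ≤ continuation, so V_d = 4.7231
Node 0 (S = 40): continuation = e^(−0.02)·[0.4007·0.3865 + 0.5993·4.7231] = 2.9264; exercise value = 0.0000 ≤ continuation, so V_0 = 2.9264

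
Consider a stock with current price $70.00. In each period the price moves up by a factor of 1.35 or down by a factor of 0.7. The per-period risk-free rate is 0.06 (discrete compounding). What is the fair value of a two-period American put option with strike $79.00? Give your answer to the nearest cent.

Risk-neutral probability p = (1 + 0.06 − 0.7)/(1.35 − 0.7) = 0.3600/0.6500 = 0.5538
Terminal stock prices: S_uu = 127.6, S_ud = 66.15, S_dd = 34.3
Terminal payoffs (K − S): max(-48.58, 0) = 0, max(12.85, 0) = 12.85, max(44.7, 0) = 44.7
Node u (S = 94.5): continuation = 1/1.06·[0.5538·0.0000 + 0.4462·12.8500] = 5.4086; exercise value = 0.0000 ≤ continuation, so V_u = 5.4086
Node d (S = 49): continuation = 1/1.06·[0.5538·12.8500 + 0.4462·44.7000] = 25.5283; exercise value = 30.0000 > continuation, so V_d = 30.0000 (exercise)
Node 0 (S = 70): continuation = 1/1.06·[0.5538·5.4086 + 0.4462·30.0000] = 15.4530; exercise value = 9.0000 ≤ continuation, so V_0 = 15.4530

$15.45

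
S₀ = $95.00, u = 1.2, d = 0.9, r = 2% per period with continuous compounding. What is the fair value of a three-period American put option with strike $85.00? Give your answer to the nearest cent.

$3.19

Risk-neutral probability p = (e^0.02 − 0.9)/(1.2 − 0.9) = 0.1202/0.3000 = 0.4007
Terminal stock prices: S_uuu = 164.2, S_uud = 123.1, S_udd = 92.34, S_ddd = 69.26
Terminal payoffs (K − S): max(-79.16, 0) = 0, max(-38.12, 0) = 0, max(-7.34, 0) = 0, max(15.74, 0) = 15.74
Node uu (S = 136.8): continuation = e^(−0.02)·[0.4007·0.0000 + 0.5993·0.0000] = 0.0000; exercise value = 0.0000 ≤ continuation, so V_uu = 0.0000
Node ud (S = 102.6): continuation = e^(−0.02)·[0.4007·0.0000 + 0.5993·0.0000] = 0.0000; exercise value = 0.0000 ≤ continuation, so V_ud = 0.0000
Node dd (S = 76.95): continuation = e^(−0.02)·[0.4007·0.0000 + 0.5993·15.7450] = 9.2496; exercise value = 8.0500 ≤ continuation, so V_dd = 9.2496
Node u (S = 114): continuation = e^(−0.02)·[0.4007·0.0000 + 0.5993·0.0000] = 0.0000; exercise value = 0.0000 ≤ continuation, so V_u = 0.0000
Node d (S = 85.5): continuation = e^(−0.02)·[0.4007·0.0000 + 0.5993·9.2496] = 5.4338; exercise value = 0.0000 ≤ continuation, so V_d = 5.4338
Node 0 (S = 95): continuation = e^(−0.02)·[0.4007·0.0000 + 0.5993·5.4338] = 3.1921; exercise value = 0.0000 ≤ continuation, so V_0 = 3.1921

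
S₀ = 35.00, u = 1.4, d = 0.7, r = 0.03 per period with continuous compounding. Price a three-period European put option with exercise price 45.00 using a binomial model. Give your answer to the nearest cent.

12.01

Risk-neutral probability p = (e^0.03 − 0.7)/(1.4 − 0.7) = 0.3305/0.7000 = 0.4721
Terminal stock prices: S_uuu = 96.04, S_uud = 48.02, S_udd = 24.01, S_ddd = 12
Terminal payoffs (K − S): max(-51.04, 0) = 0, max(-3.02, 0) = 0, max(20.99, 0) = 20.99, max(33, 0) = 33
Node uu (S = 68.6): V_uu = e^(−0.03)·[0.4721·0.0000 + 0.5279·0.0000] = 0.0000
Node ud (S = 34.3): V_ud = e^(−0.03)·[0.4721·0.0000 + 0.5279·20.9900] = 10.7536
Node dd (S = 17.15): V_dd = e^(−0.03)·[0.4721·20.9900 + 0.5279·32.9950] = 26.5200
Node u (S = 49): V_u = e^(−0.03)·[0.4721·0.0000 + 0.5279·10.7536] = 5.5093
Node d (S = 24.5): V_d = e^(−0.03)·[0.4721·10.7536 + 0.5279·26.5200] = 18.5132
Node 0 (S = 35): V_0 = e^(−0.03)·[0.4721·5.5093 + 0.5279·18.5132] = 12.0086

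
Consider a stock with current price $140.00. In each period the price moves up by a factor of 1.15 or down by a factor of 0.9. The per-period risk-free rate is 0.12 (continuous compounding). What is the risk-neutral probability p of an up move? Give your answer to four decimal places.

Risk-neutral probability p = (e^0.12 − 0.9)/(1.15 − 0.9) = 0.2275/0.2500 = 0.9100

p = 0.9100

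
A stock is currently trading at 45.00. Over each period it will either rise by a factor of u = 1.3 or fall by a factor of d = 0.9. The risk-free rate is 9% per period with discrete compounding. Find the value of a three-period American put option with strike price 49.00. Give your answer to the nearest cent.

4.26

Risk-neutral probability p = (1 + 0.09 − 0.9)/(1.3 − 0.9) = 0.1900/0.4000 = 0.4750
Terminal stock prices: S_uuu = 98.87, S_uud = 68.45, S_udd = 47.39, S_ddd = 32.81
Terminal payoffs (K − S): max(-49.87, 0) = 0, max(-19.45, 0) = 0, max(1.615, 0) = 1.615, max(16.19, 0) = 16.19
Node uu (S = 76.05): continuation = 1/1.09·[0.4750·0.0000 + 0.5250·0.0000] = 0.0000; exercise value = 0.0000 ≤ continuation, so V_uu = 0.0000
Node ud (S = 52.65): continuation = 1/1.09·[0.4750·0.0000 + 0.5250·1.6150] = 0.7779; exercise value = 0.0000 ≤ continuation, so V_ud = 0.7779
Node dd (S = 36.45): continuation = 1/1.09·[0.4750·1.6150 + 0.5250·16.1950] = 8.5041; exercise value = 12.5500 > continuation, so V_dd = 12.5500 (exercise)
Node u (S = 58.5): continuation = 1/1.09·[0.4750·0.0000 + 0.5250·0.7779] = 0.3747; exercise value = 0.0000 ≤ continuation, so V_u = 0.3747
Node d (S = 40.5): continuation = 1/1.09·[0.4750·0.7779 + 0.5250·12.5500] = 6.3837; exercise value = 8.5000 > continuation, so V_d = 8.5000 (exercise)
Node 0 (S = 45): continuation = 1/1.09·[0.4750·0.3747 + 0.5250·8.5000] = 4.2573; exercise value = 4.0000 ≤ continuation, so V_0 = 4.2573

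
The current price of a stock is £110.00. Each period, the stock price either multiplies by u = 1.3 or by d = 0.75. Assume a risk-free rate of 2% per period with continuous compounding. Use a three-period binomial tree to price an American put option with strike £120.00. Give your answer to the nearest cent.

£23.93

Risk-neutral probability p = (e^0.02 − 0.75)/(1.3 − 0.75) = 0.2702/0.5500 = 0.4913
Terminal stock prices: S_uuu = 241.7, S_uud = 139.4, S_udd = 80.44, S_ddd = 46.41
Terminal payoffs (K − S): max(-121.7, 0) = 0, max(-19.43, 0) = 0, max(39.56, 0) = 39.56, max(73.59, 0) = 73.59
Node uu (S = 185.9): continuation = e^(−0.02)·[0.4913·0.0000 + 0.5087·0.0000] = 0.0000; exercise value = 0.0000 ≤ continuation, so V_uu = 0.0000
Node ud (S = 107.2): continuation = e^(−0.02)·[0.4913·0.0000 + 0.5087·39.5625] = 19.7279; exercise value = 12.7500 ≤ continuation, so V_ud = 19.7279
Node dd (S = 61.88): continuation = e^(−0.02)·[0.4913·39.5625 + 0.5087·73.5938] = 55.7488; exercise value = 58.1250 > continuation, so V_dd = 58.1250 (exercise)
Node u (S = 143): continuation = e^(−0.02)·[0.4913·0.0000 + 0.5087·19.7279] = 9.8373; exercise value = 0.0000 ≤ continuation, so V_u = 9.8373
Node d (S = 82.5): continuation = e^(−0.02)·[0.4913·19.7279 + 0.5087·58.1250] = 38.4840; exercise value = 37.5000 ≤ continuation, so V_d = 38.4840
Node 0 (S = 110): continuation = e^(−0.02)·[0.4913·9.8373 + 0.5087·38.4840] = 23.9273; exercise value = 10.0000 ≤ continuation, so V_0 = 23.9273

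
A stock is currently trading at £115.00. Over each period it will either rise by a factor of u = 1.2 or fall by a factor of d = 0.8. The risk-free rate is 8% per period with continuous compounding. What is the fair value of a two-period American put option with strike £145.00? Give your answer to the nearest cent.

£30.00

Risk-neutral probability p = (e^0.08 − 0.8)/(1.2 − 0.8) = 0.2833/0.4000 = 0.7082
Terminal stock prices: S_uu = 165.6, S_ud = 110.4, S_dd = 73.6
Terminal payoffs (K − S): max(-20.6, 0) = 0, max(34.6, 0) = 34.6, max(71.4, 0) = 71.4
Node u (S = 138): continuation = e^(−0.08)·[0.7082·0.0000 + 0.2918·34.6000] = 9.3195; exercise value = 7.0000 ≤ continuation, so V_u = 9.3195
Node d (S = 92): continuation = e^(−0.08)·[0.7082·34.6000 + 0.2918·71.4000] = 41.8519; exercise value = 53.0000 > continuation, so V_d = 53.0000 (exercise)
Node 0 (S = 115): continuation = e^(−0.08)·[0.7082·9.3195 + 0.2918·53.0000] = 20.3683; exercise value = 30.0000 > continuation, so V_0 = 30.0000 (exercise)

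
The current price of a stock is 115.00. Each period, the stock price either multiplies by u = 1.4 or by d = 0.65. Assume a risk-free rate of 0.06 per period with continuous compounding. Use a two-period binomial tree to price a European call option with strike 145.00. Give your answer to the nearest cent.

Risk-neutral probability p = (e^0.06 − 0.65)/(1.4 − 0.65) = 0.4118/0.7500 = 0.5491
Terminal stock prices: S_uu = 225.4, S_ud = 104.7, S_dd = 48.59
Terminal payoffs (S − K): max(80.4, 0) = 80.4, max(-40.35, 0) = 0, max(-96.41, 0) = 0
Node u (S = 161): V_u = e^(−0.06)·[0.5491·80.4000 + 0.4509·0.0000] = 41.5778
Node d (S = 74.75): V_d = e^(−0.06)·[0.5491·0.0000 + 0.4509·0.0000] = 0.0000
Node 0 (S = 115): V_0 = e^(−0.06)·[0.5491·41.5778 + 0.4509·0.0000] = 21.5015

21.50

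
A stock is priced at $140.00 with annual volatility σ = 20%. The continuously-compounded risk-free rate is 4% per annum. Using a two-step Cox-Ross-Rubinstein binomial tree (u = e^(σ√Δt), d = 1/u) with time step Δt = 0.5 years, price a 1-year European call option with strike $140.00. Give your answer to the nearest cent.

$12.63

CRR parameters: u = e^(σ√Δt) = e^(0.2·√0.5) = 1.1519, d = 1/u = 0.8681
Per-period rate: rΔt = 0.04·0.5 = 0.02, so R = e^0.02 = 1.0202
Risk-neutral probability p = (e^0.02 − 0.8681)/(1.1519 − 0.8681) = 0.1521/0.2838 = 0.5359
Terminal stock prices: S_uu = 185.8, S_ud = 140, S_dd = 105.5
Terminal payoffs (S − K): max(45.77, 0) = 45.77, max(0, 0) = 0, max(-34.49, 0) = 0
Node u (S = 161.3): V_u = e^(−0.02)·[0.5359·45.7655 + 0.4641·0.0000] = 24.0396
Node d (S = 121.5): V_d = e^(−0.02)·[0.5359·0.0000 + 0.4641·0.0000] = 0.0000
Node 0 (S = 140): V_0 = e^(−0.02)·[0.5359·24.0396 + 0.4641·0.0000] = 12.6274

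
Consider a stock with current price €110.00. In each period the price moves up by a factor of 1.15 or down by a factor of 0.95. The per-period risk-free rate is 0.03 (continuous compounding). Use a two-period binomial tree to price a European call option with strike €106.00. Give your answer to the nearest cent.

Risk-neutral probability p = (e^0.03 − 0.95)/(1.15 − 0.95) = 0.0805/0.2000 = 0.4023
Terminal stock prices: S_uu = 145.5, S_ud = 120.2, S_dd = 99.27
Terminal payoffs (S − K): max(39.47, 0) = 39.47, max(14.17, 0) = 14.17, max(-6.725, 0) = 0
Node u (S = 126.5): V_u = e^(−0.03)·[0.4023·39.4750 + 0.5977·14.1750] = 23.6328
Node d (S = 104.5): V_d = e^(−0.03)·[0.4023·14.1750 + 0.5977·0.0000] = 5.5337
Node 0 (S = 110): V_0 = e^(−0.03)·[0.4023·23.6328 + 0.5977·5.5337] = 12.4357

€12.44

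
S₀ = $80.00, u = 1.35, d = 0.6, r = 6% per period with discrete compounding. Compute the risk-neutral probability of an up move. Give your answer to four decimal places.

Risk-neutral probability p = (1 + 0.06 − 0.6)/(1.35 − 0.6) = 0.4600/0.7500 = 0.6133

p = 0.6133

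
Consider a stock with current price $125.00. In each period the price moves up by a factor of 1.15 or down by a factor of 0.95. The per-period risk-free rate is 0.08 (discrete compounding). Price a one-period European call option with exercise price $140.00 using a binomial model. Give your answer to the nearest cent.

Risk-neutral probability p = (1 + 0.08 − 0.95)/(1.15 − 0.95) = 0.1300/0.2000 = 0.6500
Terminal stock prices: S_u = 143.8, S_d = 118.8
Terminal payoffs (S − K): max(3.75, 0) = 3.75, max(-21.25, 0) = 0
Node 0 (S = 125): V_0 = 1/1.08·[0.6500·3.7500 + 0.3500·0.0000] = 2.2569

$2.26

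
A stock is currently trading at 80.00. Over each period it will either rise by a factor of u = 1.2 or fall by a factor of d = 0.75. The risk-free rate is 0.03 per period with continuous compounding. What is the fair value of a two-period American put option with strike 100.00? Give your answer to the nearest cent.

Risk-neutral probability p = (e^0.03 − 0.75)/(1.2 − 0.75) = 0.2805/0.4500 = 0.6232
Terminal stock prices: S_uu = 115.2, S_ud = 72, S_dd = 45
Terminal payoffs (K − S): max(-15.2, 0) = 0, max(28, 0) = 28, max(55, 0) = 55
Node u (S = 96): continuation = e^(−0.03)·[0.6232·0.0000 + 0.3768·28.0000] = 10.2377; exercise value = 4.0000 ≤ continuation, so V_u = 10.2377
Node d (S = 60): continuation = e^(−0.03)·[0.6232·28.0000 + 0.3768·55.0000] = 37.0446; exercise value = 40.0000 > continuation, so V_d = 40.0000 (exercise)
Node 0 (S = 80): continuation = e^(−0.03)·[0.6232·10.2377 + 0.3768·40.0000] = 20.8172; exercise value = 20.0000 ≤ continuation, so V_0 = 20.8172

20.82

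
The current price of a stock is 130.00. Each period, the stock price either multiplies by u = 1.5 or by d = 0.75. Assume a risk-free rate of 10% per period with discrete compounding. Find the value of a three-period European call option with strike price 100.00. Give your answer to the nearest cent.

60.02

Risk-neutral probability p = (1 + 0.1 − 0.75)/(1.5 − 0.75) = 0.3500/0.7500 = 0.4667
Terminal stock prices: S_uuu = 438.8, S_uud = 219.4, S_udd = 109.7, S_ddd = 54.84
Terminal payoffs (S − K): max(338.8, 0) = 338.8, max(119.4, 0) = 119.4, max(9.688, 0) = 9.688, max(-45.16, 0) = 0
Node uu (S = 292.5): V_uu = 1/1.1·[0.4667·338.7500 + 0.5333·119.3750] = 201.5909
Node ud (S = 146.2): V_ud = 1/1.1·[0.4667·119.3750 + 0.5333·9.6875] = 55.3409
Node dd (S = 73.12): V_dd = 1/1.1·[0.4667·9.6875 + 0.5333·0.0000] = 4.1098
Node u (S = 195): V_u = 1/1.1·[0.4667·201.5909 + 0.5333·55.3409] = 112.3554
Node d (S = 97.5): V_d = 1/1.1·[0.4667·55.3409 + 0.5333·4.1098] = 25.4706
Node 0 (S = 130): V_0 = 1/1.1·[0.4667·112.3554 + 0.5333·25.4706] = 60.0153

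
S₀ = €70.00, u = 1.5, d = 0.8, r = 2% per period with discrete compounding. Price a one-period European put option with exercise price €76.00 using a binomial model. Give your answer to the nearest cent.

Risk-neutral probability p = (1 + 0.02 − 0.8)/(1.5 − 0.8) = 0.2200/0.7000 = 0.3143
Terminal stock prices: S_u = 105, S_d = 56
Terminal payoffs (K − S): max(-29, 0) = 0, max(20, 0) = 20
Node 0 (S = 70): V_0 = 1/1.02·[0.3143·0.0000 + 0.6857·20.0000] = 13.4454

€13.45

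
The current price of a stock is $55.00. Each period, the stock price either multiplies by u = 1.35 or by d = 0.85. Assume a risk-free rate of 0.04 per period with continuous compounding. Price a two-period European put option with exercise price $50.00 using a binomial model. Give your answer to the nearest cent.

Risk-neutral probability p = (e^0.04 − 0.85)/(1.35 − 0.85) = 0.1908/0.5000 = 0.3816
Terminal stock prices: S_uu = 100.2, S_ud = 63.11, S_dd = 39.74
Terminal payoffs (K − S): max(-50.24, 0) = 0, max(-13.11, 0) = 0, max(10.26, 0) = 10.26
Node u (S = 74.25): V_u = e^(−0.04)·[0.3816·0.0000 + 0.6184·0.0000] = 0.0000
Node d (S = 46.75): V_d = e^(−0.04)·[0.3816·0.0000 + 0.6184·10.2625] = 6.0973
Node 0 (S = 55): V_0 = e^(−0.04)·[0.3816·0.0000 + 0.6184·6.0973] = 3.6226

$3.62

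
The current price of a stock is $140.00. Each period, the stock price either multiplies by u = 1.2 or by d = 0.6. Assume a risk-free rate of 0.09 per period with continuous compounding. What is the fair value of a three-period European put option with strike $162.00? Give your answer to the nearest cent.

$17.75

Risk-neutral probability p = (e^0.09 − 0.6)/(1.2 − 0.6) = 0.4942/0.6000 = 0.8236
Terminal stock prices: S_uuu = 241.9, S_uud = 121, S_udd = 60.48, S_ddd = 30.24
Terminal payoffs (K − S): max(-79.92, 0) = 0, max(41.04, 0) = 41.04, max(101.5, 0) = 101.5, max(131.8, 0) = 131.8
Node uu (S = 201.6): V_uu = e^(−0.09)·[0.8236·0.0000 + 0.1764·41.0400] = 6.6155
Node ud (S = 100.8): V_ud = e^(−0.09)·[0.8236·41.0400 + 0.1764·101.5200] = 47.2569
Node dd (S = 50.4): V_dd = e^(−0.09)·[0.8236·101.5200 + 0.1764·131.7600] = 97.6569
Node u (S = 168): V_u = e^(−0.09)·[0.8236·6.6155 + 0.1764·47.2569] = 12.5973
Node d (S = 84): V_d = e^(−0.09)·[0.8236·47.2569 + 0.1764·97.6569] = 51.3138
Node 0 (S = 140): V_0 = e^(−0.09)·[0.8236·12.5973 + 0.1764·51.3138] = 17.7540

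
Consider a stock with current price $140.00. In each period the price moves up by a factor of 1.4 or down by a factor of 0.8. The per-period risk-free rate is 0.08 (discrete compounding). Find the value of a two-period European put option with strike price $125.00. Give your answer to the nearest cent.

$8.63

Risk-neutral probability p = (1 + 0.08 − 0.8)/(1.4 − 0.8) = 0.2800/0.6000 = 0.4667
Terminal stock prices: S_uu = 274.4, S_ud = 156.8, S_dd = 89.6
Terminal payoffs (K − S): max(-149.4, 0) = 0, max(-31.8, 0) = 0, max(35.4, 0) = 35.4
Node u (S = 196): V_u = 1/1.08·[0.4667·0.0000 + 0.5333·0.0000] = 0.0000
Node d (S = 112): V_d = 1/1.08·[0.4667·0.0000 + 0.5333·35.4000] = 17.4815
Node 0 (S = 140): V_0 = 1/1.08·[0.4667·0.0000 + 0.5333·17.4815] = 8.6328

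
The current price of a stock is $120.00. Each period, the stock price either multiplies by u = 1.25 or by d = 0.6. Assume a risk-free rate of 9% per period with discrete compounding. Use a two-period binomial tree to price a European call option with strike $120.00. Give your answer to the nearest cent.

Risk-neutral probability p = (1 + 0.09 − 0.6)/(1.25 − 0.6) = 0.4900/0.6500 = 0.7538
Terminal stock prices: S_uu = 187.5, S_ud = 90, S_dd = 43.2
Terminal payoffs (S − K): max(67.5, 0) = 67.5, max(-30, 0) = 0, max(-76.8, 0) = 0
Node u (S = 150): V_u = 1/1.09·[0.7538·67.5000 + 0.2462·0.0000] = 46.6831
Node d (S = 72): V_d = 1/1.09·[0.7538·0.0000 + 0.2462·0.0000] = 0.0000
Node 0 (S = 120): V_0 = 1/1.09·[0.7538·46.6831 + 0.2462·0.0000] = 32.2861

$32.29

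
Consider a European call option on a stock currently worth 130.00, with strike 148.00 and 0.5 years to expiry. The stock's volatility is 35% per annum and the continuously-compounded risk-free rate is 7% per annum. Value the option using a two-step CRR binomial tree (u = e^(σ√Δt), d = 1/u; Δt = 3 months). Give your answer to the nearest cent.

9.04

CRR parameters: u = e^(σ√Δt) = e^(0.35·√0.25) = 1.1912, d = 1/u = 0.8395
Per-period rate: rΔt = 0.07·0.25 = 0.0175, so R = e^0.0175 = 1.0177
Risk-neutral probability p = (e^0.0175 − 0.8395)/(1.1912 − 0.8395) = 0.1782/0.3518 = 0.5065
Terminal stock prices: S_uu = 184.5, S_ud = 130, S_dd = 91.61
Terminal payoffs (S − K): max(36.48, 0) = 36.48, max(-18, 0) = 0, max(-56.39, 0) = 0
Node u (S = 154.9): V_u = e^(−0.0175)·[0.5065·36.4788 + 0.4935·0.0000] = 18.1576
Node d (S = 109.1): V_d = e^(−0.0175)·[0.5065·0.0000 + 0.4935·0.0000] = 0.0000
Node 0 (S = 130): V_0 = e^(−0.0175)·[0.5065·18.1576 + 0.4935·0.0000] = 9.0381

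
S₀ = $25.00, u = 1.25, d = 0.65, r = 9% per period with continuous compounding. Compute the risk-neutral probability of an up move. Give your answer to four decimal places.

p = 0.7403

Risk-neutral probability p = (e^0.09 − 0.65)/(1.25 − 0.65) = 0.4442/0.6000 = 0.7403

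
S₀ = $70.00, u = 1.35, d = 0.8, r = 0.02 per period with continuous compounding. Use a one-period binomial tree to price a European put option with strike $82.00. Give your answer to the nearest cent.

$15.28

Risk-neutral probability p = (e^0.02 − 0.8)/(1.35 − 0.8) = 0.2202/0.5500 = 0.4004
Terminal stock prices: S_u = 94.5, S_d = 56
Terminal payoffs (K − S): max(-12.5, 0) = 0, max(26, 0) = 26
Node 0 (S = 70): V_0 = e^(−0.02)·[0.4004·0.0000 + 0.5996·26.0000] = 15.2818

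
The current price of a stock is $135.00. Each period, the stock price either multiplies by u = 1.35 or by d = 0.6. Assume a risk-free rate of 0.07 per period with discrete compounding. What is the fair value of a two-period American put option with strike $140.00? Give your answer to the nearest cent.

$26.85

Risk-neutral probability p = (1 + 0.07 − 0.6)/(1.35 − 0.6) = 0.4700/0.7500 = 0.6267
Terminal stock prices: S_uu = 246, S_ud = 109.3, S_dd = 48.6
Terminal payoffs (K − S): max(-106, 0) = 0, max(30.65, 0) = 30.65, max(91.4, 0) = 91.4
Node u (S = 182.2): continuation = 1/1.07·[0.6267·0.0000 + 0.3733·30.6500] = 10.6941; exercise value = 0.0000 ≤ continuation, so V_u = 10.6941
Node d (S = 81): continuation = 1/1.07·[0.6267·30.6500 + 0.3733·91.4000] = 49.8411; exercise value = 59.0000 > continuation, so V_d = 59.0000 (exercise)
Node 0 (S = 135): continuation = 1/1.07·[0.6267·10.6941 + 0.3733·59.0000] = 26.8489; exercise value = 5.0000 ≤ continuation, so V_0 = 26.8489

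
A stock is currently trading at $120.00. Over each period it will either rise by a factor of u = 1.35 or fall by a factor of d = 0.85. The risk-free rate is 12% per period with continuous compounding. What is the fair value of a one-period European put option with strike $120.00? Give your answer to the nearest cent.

Risk-neutral probability p = (e^0.12 − 0.85)/(1.35 − 0.85) = 0.2775/0.5000 = 0.5550
Terminal stock prices: S_u = 162, S_d = 102
Terminal payoffs (K − S): max(-42, 0) = 0, max(18, 0) = 18
Node 0 (S = 120): V_0 = e^(−0.12)·[0.5550·0.0000 + 0.4450·18.0000] = 7.1043

$7.10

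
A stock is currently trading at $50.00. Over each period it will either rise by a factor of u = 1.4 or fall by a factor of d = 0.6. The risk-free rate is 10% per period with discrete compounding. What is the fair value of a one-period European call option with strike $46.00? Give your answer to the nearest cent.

$13.64

Risk-neutral probability p = (1 + 0.1 − 0.6)/(1.4 − 0.6) = 0.5000/0.8000 = 0.6250
Terminal stock prices: S_u = 70, S_d = 30
Terminal payoffs (S − K): max(24, 0) = 24, max(-16, 0) = 0
Node 0 (S = 50): V_0 = 1/1.1·[0.6250·24.0000 + 0.3750·0.0000] = 13.6364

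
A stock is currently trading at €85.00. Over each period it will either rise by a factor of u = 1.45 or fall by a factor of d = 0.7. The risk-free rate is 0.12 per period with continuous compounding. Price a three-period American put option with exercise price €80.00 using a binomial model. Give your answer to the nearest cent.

€9.26

Risk-neutral probability p = (e^0.12 − 0.7)/(1.45 − 0.7) = 0.4275/0.7500 = 0.5700
Terminal stock prices: S_uuu = 259.1, S_uud = 125.1, S_udd = 60.39, S_ddd = 29.15
Terminal payoffs (K − S): max(-179.1, 0) = 0, max(-45.1, 0) = 0, max(19.61, 0) = 19.61, max(50.85, 0) = 50.85
Node uu (S = 178.7): continuation = e^(−0.12)·[0.5700·0.0000 + 0.4300·0.0000] = 0.0000; exercise value = 0.0000 ≤ continuation, so V_uu = 0.0000
Node ud (S = 86.27): continuation = e^(−0.12)·[0.5700·0.0000 + 0.4300·19.6075] = 7.4779; exercise value = 0.0000 ≤ continuation, so V_ud = 7.4779
Node dd (S = 41.65): continuation = e^(−0.12)·[0.5700·19.6075 + 0.4300·50.8450] = 29.3036; exercise value = 38.3500 > continuation, so V_dd = 38.3500 (exercise)
Node u (S = 123.2): continuation = e^(−0.12)·[0.5700·0.0000 + 0.4300·7.4779] = 2.8519; exercise value = 0.0000 ≤ continuation, so V_u = 2.8519
Node d (S = 59.5): continuation = e^(−0.12)·[0.5700·7.4779 + 0.4300·38.3500] = 18.4063; exercise value = 20.5000 > continuation, so V_d = 20.5000 (exercise)
Node 0 (S = 85): continuation = e^(−0.12)·[0.5700·2.8519 + 0.4300·20.5000] = 9.2600; exercise value = 0.0000 ≤ continuation, so V_0 = 9.2600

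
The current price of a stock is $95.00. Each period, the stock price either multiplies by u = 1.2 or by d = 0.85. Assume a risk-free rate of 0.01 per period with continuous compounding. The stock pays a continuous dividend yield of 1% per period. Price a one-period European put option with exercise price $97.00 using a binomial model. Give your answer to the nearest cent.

Per-period risk-free factor R = e^0.01 = 1.0101; dividend-adjusted growth = e^(0.01−0.01) = 1.0000.
Risk-neutral probability p = (1.0000 − 0.85)/(1.2 − 0.85) = 0.1500/0.3500 = 0.4286
Terminal stock prices: S_u = 114, S_d = 80.75
Terminal payoffs (K − S): max(-17, 0) = 0, max(16.25, 0) = 16.25
Node 0 (S = 95): V_0 = e^(−0.01)·[0.4286·0.0000 + 0.5714·16.2500] = 9.1933

$9.19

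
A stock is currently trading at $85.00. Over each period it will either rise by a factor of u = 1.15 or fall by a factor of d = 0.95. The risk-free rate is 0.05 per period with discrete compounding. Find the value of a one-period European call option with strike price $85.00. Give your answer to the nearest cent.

Risk-neutral probability p = (1 + 0.05 − 0.95)/(1.15 − 0.95) = 0.1000/0.2000 = 0.5000
Terminal stock prices: S_u = 97.75, S_d = 80.75
Terminal payoffs (S − K): max(12.75, 0) = 12.75, max(-4.25, 0) = 0
Node 0 (S = 85): V_0 = 1/1.05·[0.5000·12.7500 + 0.5000·0.0000] = 6.0714

$6.07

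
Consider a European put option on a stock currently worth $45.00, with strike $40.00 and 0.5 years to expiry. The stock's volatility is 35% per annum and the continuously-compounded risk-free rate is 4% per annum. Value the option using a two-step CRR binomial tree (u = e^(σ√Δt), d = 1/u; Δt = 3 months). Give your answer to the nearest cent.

CRR parameters: u = e^(σ√Δt) = e^(0.35·√0.25) = 1.1912, d = 1/u = 0.8395
Per-period rate: rΔt = 0.04·0.25 = 0.01, so R = e^0.01 = 1.0101
Risk-neutral probability p = (e^0.01 − 0.8395)/(1.1912 − 0.8395) = 0.1706/0.3518 = 0.4849
Terminal stock prices: S_uu = 63.86, S_ud = 45, S_dd = 31.71
Terminal payoffs (K − S): max(-23.86, 0) = 0, max(-5, 0) = 0, max(8.289, 0) = 8.289
Node u (S = 53.61): V_u = e^(−0.01)·[0.4849·0.0000 + 0.5151·0.0000] = 0.0000
Node d (S = 37.78): V_d = e^(−0.01)·[0.4849·0.0000 + 0.5151·8.2890] = 4.2270
Node 0 (S = 45): V_0 = e^(−0.01)·[0.4849·0.0000 + 0.5151·4.2270] = 2.1555

$2.16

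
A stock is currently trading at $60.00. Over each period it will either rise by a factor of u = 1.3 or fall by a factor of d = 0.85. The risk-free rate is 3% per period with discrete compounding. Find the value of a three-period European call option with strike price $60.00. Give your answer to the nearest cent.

Risk-neutral probability p = (1 + 0.03 − 0.85)/(1.3 − 0.85) = 0.1800/0.4500 = 0.4000
Terminal stock prices: S_uuu = 131.8, S_uud = 86.19, S_udd = 56.35, S_ddd = 36.85
Terminal payoffs (S − K): max(71.82, 0) = 71.82, max(26.19, 0) = 26.19, max(-3.645, 0) = 0, max(-23.15, 0) = 0
Node uu (S = 101.4): V_uu = 1/1.03·[0.4000·71.8200 + 0.6000·26.1900] = 43.1476
Node ud (S = 66.3): V_ud = 1/1.03·[0.4000·26.1900 + 0.6000·0.0000] = 10.1709
Node dd (S = 43.35): V_dd = 1/1.03·[0.4000·0.0000 + 0.6000·0.0000] = 0.0000
Node u (S = 78): V_u = 1/1.03·[0.4000·43.1476 + 0.6000·10.1709] = 22.6811
Node d (S = 51): V_d = 1/1.03·[0.4000·10.1709 + 0.6000·0.0000] = 3.9499
Node 0 (S = 60): V_0 = 1/1.03·[0.4000·22.6811 + 0.6000·3.9499] = 11.1091

$11.11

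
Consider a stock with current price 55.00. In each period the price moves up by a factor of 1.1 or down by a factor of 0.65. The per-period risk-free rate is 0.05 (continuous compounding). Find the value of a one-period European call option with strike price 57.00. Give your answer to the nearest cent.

2.97

Risk-neutral probability p = (e^0.05 − 0.65)/(1.1 − 0.65) = 0.4013/0.4500 = 0.8917
Terminal stock prices: S_u = 60.5, S_d = 35.75
Terminal payoffs (S − K): max(3.5, 0) = 3.5, max(-21.25, 0) = 0
Node 0 (S = 55): V_0 = e^(−0.05)·[0.8917·3.5000 + 0.1083·0.0000] = 2.9688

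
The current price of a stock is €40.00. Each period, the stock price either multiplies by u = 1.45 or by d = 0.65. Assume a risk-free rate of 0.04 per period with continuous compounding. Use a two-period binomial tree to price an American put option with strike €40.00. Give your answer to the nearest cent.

Risk-neutral probability p = (e^0.04 − 0.65)/(1.45 − 0.65) = 0.3908/0.8000 = 0.4885
Terminal stock prices: S_uu = 84.1, S_ud = 37.7, S_dd = 16.9
Terminal payoffs (K − S): max(-44.1, 0) = 0, max(2.3, 0) = 2.3, max(23.1, 0) = 23.1
Node u (S = 58): continuation = e^(−0.04)·[0.4885·0.0000 + 0.5115·2.3000] = 1.1303; exercise value = 0.0000 ≤ continuation, so V_u = 1.1303
Node d (S = 26): continuation = e^(−0.04)·[0.4885·2.3000 + 0.5115·23.1000] = 12.4316; exercise value = 14.0000 > continuation, so V_d = 14.0000 (exercise)
Node 0 (S = 40): continuation = e^(−0.04)·[0.4885·1.1303 + 0.5115·14.0000] = 7.4105; exercise value = 0.0000 ≤ continuation, so V_0 = 7.4105

€7.41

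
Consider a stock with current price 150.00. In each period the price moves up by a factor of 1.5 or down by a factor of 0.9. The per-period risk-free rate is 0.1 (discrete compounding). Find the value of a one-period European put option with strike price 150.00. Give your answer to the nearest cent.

Risk-neutral probability p = (1 + 0.1 − 0.9)/(1.5 − 0.9) = 0.2000/0.6000 = 0.3333
Terminal stock prices: S_u = 225, S_d = 135
Terminal payoffs (K − S): max(-75, 0) = 0, max(15, 0) = 15
Node 0 (S = 150): V_0 = 1/1.1·[0.3333·0.0000 + 0.6667·15.0000] = 9.0909

9.09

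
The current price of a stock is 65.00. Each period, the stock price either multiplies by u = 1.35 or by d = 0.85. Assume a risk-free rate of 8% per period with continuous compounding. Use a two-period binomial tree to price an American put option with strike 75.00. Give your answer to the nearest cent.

10.00

Risk-neutral probability p = (e^0.08 − 0.85)/(1.35 − 0.85) = 0.2333/0.5000 = 0.4666
Terminal stock prices: S_uu = 118.5, S_ud = 74.59, S_dd = 46.96
Terminal payoffs (K − S): max(-43.46, 0) = 0, max(0.4125, 0) = 0.4125, max(28.04, 0) = 28.04
Node u (S = 87.75): continuation = e^(−0.08)·[0.4666·0.0000 + 0.5334·0.4125] = 0.2031; exercise value = 0.0000 ≤ continuation, so V_u = 0.2031
Node d (S = 55.25): continuation = e^(−0.08)·[0.4666·0.4125 + 0.5334·28.0375] = 13.9837; exercise value = 19.7500 > continuation, so V_d = 19.7500 (exercise)
Node 0 (S = 65): continuation = e^(−0.08)·[0.4666·0.2031 + 0.5334·19.7500] = 9.8127; exercise value = 10.0000 > continuation, so V_0 = 10.0000 (exercise)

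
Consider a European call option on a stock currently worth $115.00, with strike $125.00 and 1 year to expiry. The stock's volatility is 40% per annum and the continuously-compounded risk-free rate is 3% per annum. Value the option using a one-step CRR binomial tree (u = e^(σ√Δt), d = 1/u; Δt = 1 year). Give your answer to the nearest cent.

CRR parameters: u = e^(σ√Δt) = e^(0.4·√1) = 1.4918, d = 1/u = 0.6703
Per-period rate: rΔt = 0.03·1 = 0.03, so R = e^0.03 = 1.0305
Risk-neutral probability p = (e^0.03 − 0.6703)/(1.4918 − 0.6703) = 0.3601/0.8215 = 0.4384
Terminal stock prices: S_u = 171.6, S_d = 77.09
Terminal payoffs (S − K): max(46.56, 0) = 46.56, max(-47.91, 0) = 0
Node 0 (S = 115): V_0 = e^(−0.03)·[0.4384·46.5598 + 0.5616·0.0000] = 19.8078

$19.81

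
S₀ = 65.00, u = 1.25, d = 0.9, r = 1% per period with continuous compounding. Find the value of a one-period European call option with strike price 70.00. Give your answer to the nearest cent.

Risk-neutral probability p = (e^0.01 − 0.9)/(1.25 − 0.9) = 0.1101/0.3500 = 0.3144
Terminal stock prices: S_u = 81.25, S_d = 58.5
Terminal payoffs (S − K): max(11.25, 0) = 11.25, max(-11.5, 0) = 0
Node 0 (S = 65): V_0 = e^(−0.01)·[0.3144·11.2500 + 0.6856·0.0000] = 3.5021

3.50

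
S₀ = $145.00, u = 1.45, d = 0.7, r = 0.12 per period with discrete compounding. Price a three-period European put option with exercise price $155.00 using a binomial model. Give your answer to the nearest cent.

Risk-neutral probability p = (1 + 0.12 − 0.7)/(1.45 − 0.7) = 0.4200/0.7500 = 0.5600
Terminal stock prices: S_uuu = 442.1, S_uud = 213.4, S_udd = 103, S_ddd = 49.73
Terminal payoffs (K − S): max(-287.1, 0) = 0, max(-58.4, 0) = 0, max(51.98, 0) = 51.98, max(105.3, 0) = 105.3
Node uu (S = 304.9): V_uu = 1/1.12·[0.5600·0.0000 + 0.4400·0.0000] = 0.0000
Node ud (S = 147.2): V_ud = 1/1.12·[0.5600·0.0000 + 0.4400·51.9775] = 20.4197
Node dd (S = 71.05): V_dd = 1/1.12·[0.5600·51.9775 + 0.4400·105.2650] = 67.3429
Node u (S = 210.2): V_u = 1/1.12·[0.5600·0.0000 + 0.4400·20.4197] = 8.0220
Node d (S = 101.5): V_d = 1/1.12·[0.5600·20.4197 + 0.4400·67.3429] = 36.6660
Node 0 (S = 145): V_0 = 1/1.12·[0.5600·8.0220 + 0.4400·36.6660] = 18.4155

$18.42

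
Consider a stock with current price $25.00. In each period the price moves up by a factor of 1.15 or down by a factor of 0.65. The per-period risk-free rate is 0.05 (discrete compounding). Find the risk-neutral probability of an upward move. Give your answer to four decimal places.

p = 0.8000

Risk-neutral probability p = (1 + 0.05 − 0.65)/(1.15 − 0.65) = 0.4000/0.5000 = 0.8000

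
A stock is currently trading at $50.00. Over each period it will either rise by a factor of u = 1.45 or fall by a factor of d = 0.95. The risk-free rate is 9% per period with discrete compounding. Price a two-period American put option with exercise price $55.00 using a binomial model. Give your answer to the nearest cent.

$5.00

Risk-neutral probability p = (1 + 0.09 − 0.95)/(1.45 − 0.95) = 0.1400/0.5000 = 0.2800
Terminal stock prices: S_uu = 105.1, S_ud = 68.88, S_dd = 45.12
Terminal payoffs (K − S): max(-50.12, 0) = 0, max(-13.88, 0) = 0, max(9.875, 0) = 9.875
Node u (S = 72.5): continuation = 1/1.09·[0.2800·0.0000 + 0.7200·0.0000] = 0.0000; exercise value = 0.0000 ≤ continuation, so V_u = 0.0000
Node d (S = 47.5): continuation = 1/1.09·[0.2800·0.0000 + 0.7200·9.8750] = 6.5229; exercise value = 7.5000 > continuation, so V_d = 7.5000 (exercise)
Node 0 (S = 50): continuation = 1/1.09·[0.2800·0.0000 + 0.7200·7.5000] = 4.9541; exercise value = 5.0000 > continuation, so V_0 = 5.0000 (exercise)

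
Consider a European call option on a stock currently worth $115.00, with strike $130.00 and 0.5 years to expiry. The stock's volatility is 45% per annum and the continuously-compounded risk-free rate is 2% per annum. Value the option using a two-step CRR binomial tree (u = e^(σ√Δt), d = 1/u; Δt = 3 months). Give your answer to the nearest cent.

$10.32

CRR parameters: u = e^(σ√Δt) = e^(0.45·√0.25) = 1.2523, d = 1/u = 0.7985
Per-period rate: rΔt = 0.02·0.25 = 0.005, so R = e^0.005 = 1.0050
Risk-neutral probability p = (e^0.005 − 0.7985)/(1.2523 − 0.7985) = 0.2065/0.4538 = 0.4550
Terminal stock prices: S_uu = 180.4, S_ud = 115, S_dd = 73.33
Terminal payoffs (S − K): max(50.36, 0) = 50.36, max(-15, 0) = 0, max(-56.67, 0) = 0
Node u (S = 144): V_u = e^(−0.005)·[0.4550·50.3559 + 0.5450·0.0000] = 22.7992
Node d (S = 91.83): V_d = e^(−0.005)·[0.4550·0.0000 + 0.5450·0.0000] = 0.0000
Node 0 (S = 115): V_0 = e^(−0.005)·[0.4550·22.7992 + 0.5450·0.0000] = 10.3226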